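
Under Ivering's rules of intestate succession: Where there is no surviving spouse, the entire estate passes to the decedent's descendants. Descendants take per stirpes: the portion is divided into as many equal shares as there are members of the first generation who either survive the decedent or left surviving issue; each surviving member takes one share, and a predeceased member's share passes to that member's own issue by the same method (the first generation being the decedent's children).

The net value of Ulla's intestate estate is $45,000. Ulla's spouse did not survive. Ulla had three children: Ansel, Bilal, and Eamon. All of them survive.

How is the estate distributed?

Ansel: $15,000; Bilal: $15,000; Eamon: $15,000

The entire $45,000 passes to the descendants.
That amount ($45,000) is divided into 3 shares of $15,000: Ansel, Bilal, and Eamon each take $15,000.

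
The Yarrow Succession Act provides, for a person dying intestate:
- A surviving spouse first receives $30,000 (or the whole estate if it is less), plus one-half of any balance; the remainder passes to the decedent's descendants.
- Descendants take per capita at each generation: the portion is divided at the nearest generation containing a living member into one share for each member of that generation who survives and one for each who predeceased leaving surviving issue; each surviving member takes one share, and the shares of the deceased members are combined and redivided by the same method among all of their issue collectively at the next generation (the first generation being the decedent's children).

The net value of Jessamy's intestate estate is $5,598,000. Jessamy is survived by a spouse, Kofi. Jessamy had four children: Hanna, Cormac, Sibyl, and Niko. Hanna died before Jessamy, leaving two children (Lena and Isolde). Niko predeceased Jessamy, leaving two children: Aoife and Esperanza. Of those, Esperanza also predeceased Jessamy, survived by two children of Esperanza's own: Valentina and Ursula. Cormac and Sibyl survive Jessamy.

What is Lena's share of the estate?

Lena receives $348,000.

Kofi first takes $30,000, leaving a balance of $5,568,000. Kofi then takes one-half of the balance ($2,784,000), for a total of $2,814,000. The remaining $2,784,000 passes to the descendants.
The descendants' portion ($2,784,000) is divided at the children's generation into 4 shares of $696,000. Cormac and Sibyl each take $696,000. The 2 shares of the deceased (Hanna and Niko) are combined into a pool of $1,392,000.
That pool ($1,392,000) is divided at the grandchildren's generation into 4 shares of $348,000. Lena, Isolde, and Aoife each take $348,000. The remaining share for the deceased Esperanza ($348,000) is carried to the next generation.
That pool ($348,000) is divided at the great-grandchildren's generation equally among Valentina and Ursula: $174,000 each.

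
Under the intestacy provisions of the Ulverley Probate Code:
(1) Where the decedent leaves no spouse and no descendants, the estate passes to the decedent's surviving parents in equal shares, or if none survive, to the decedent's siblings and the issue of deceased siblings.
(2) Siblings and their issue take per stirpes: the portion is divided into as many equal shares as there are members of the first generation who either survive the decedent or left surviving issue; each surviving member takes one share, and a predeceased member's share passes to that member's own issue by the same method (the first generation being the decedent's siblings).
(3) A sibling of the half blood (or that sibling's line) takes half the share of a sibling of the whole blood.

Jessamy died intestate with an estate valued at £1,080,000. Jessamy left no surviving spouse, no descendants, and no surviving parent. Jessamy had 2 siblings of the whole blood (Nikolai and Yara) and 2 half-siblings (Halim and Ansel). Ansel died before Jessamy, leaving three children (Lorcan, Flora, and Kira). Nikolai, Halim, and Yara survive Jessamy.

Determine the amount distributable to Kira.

The entire £1,080,000 passes to the siblings and their issue.
Counting each half-blood sibling's line as half a unit, there are 3 units in £1,080,000, so one unit is £360,000. Whole-blood lines (Nikolai and Yara) take £360,000 each; half-blood lines (Halim and Ansel) take £180,000 each.
Ansel's share (£180,000) is divided into 3 shares of £60,000: Lorcan, Flora, and Kira each take £60,000.

Kira receives £60,000.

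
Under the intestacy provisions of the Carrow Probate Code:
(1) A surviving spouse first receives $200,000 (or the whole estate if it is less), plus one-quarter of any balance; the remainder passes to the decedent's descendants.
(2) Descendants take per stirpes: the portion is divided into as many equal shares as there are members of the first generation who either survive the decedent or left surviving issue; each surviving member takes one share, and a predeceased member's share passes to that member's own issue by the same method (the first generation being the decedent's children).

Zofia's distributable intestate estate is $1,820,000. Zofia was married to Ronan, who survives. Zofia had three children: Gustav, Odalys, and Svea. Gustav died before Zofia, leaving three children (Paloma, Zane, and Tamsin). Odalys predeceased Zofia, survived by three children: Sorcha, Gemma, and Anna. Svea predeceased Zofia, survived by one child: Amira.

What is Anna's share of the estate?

Ronan first takes $200,000, leaving a balance of $1,620,000. Ronan then takes one-quarter of the balance ($405,000), for a total of $605,000. The remaining $1,215,000 passes to the descendants.
The descendants' portion ($1,215,000) is divided into 3 shares of $405,000: Gustav's $405,000 share passes to Gustav's issue; Odalys's $405,000 share passes to Odalys's issue; Svea's $405,000 share passes to Svea's issue.
Gustav's share ($405,000) is divided into 3 shares of $135,000: Paloma, Zane, and Tamsin each take $135,000.
Odalys's share ($405,000) is divided into 3 shares of $135,000: Sorcha, Gemma, and Anna each take $135,000.
Svea's share ($405,000) passes entirely to Amira.

Anna receives $135,000.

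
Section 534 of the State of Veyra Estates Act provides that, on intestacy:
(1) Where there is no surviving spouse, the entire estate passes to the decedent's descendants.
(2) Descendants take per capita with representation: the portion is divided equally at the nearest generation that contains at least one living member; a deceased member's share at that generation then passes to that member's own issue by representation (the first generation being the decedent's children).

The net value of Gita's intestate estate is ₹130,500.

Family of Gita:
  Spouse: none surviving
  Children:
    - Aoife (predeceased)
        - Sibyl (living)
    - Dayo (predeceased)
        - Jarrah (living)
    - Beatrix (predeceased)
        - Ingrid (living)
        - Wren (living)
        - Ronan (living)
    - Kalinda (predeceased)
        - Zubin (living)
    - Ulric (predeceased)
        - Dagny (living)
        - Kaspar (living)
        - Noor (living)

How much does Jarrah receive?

Jarrah receives ₹14,500.

The entire ₹130,500 passes to the descendants.
No child survives, so the initial division is made at the grandchildren's generation.
That amount (₹130,500) is divided into 9 shares of ₹14,500: Sibyl, Jarrah, Ingrid, Wren, Ronan, Zubin, Dagny, Kaspar, and Noor each take ₹14,500.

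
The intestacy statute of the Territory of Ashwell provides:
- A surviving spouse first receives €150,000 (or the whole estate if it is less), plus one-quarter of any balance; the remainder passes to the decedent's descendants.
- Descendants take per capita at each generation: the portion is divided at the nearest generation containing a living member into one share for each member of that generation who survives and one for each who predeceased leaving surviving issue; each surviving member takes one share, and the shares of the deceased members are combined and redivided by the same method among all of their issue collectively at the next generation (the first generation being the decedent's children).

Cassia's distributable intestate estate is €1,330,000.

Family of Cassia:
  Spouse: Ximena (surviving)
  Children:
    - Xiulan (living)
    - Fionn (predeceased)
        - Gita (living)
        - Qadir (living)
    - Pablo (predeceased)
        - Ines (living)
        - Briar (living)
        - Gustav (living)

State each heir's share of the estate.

Ximena: €445,000; Xiulan: €295,000; Gita: €118,000; Qadir: €118,000; Ines: €118,000; Briar: €118,000; Gustav: €118,000

Ximena first takes €150,000, leaving a balance of €1,180,000. Ximena then takes one-quarter of the balance (€295,000), for a total of €445,000. The remaining €885,000 passes to the descendants.
The descendants' portion (€885,000) is divided at the children's generation into 3 shares of €295,000. Xiulan takes €295,000. The 2 shares of the deceased (Fionn and Pablo) are combined into a pool of €590,000.
That pool (€590,000) is divided at the grandchildren's generation equally among Gita, Qadir, Ines, Briar, and Gustav: €118,000 each.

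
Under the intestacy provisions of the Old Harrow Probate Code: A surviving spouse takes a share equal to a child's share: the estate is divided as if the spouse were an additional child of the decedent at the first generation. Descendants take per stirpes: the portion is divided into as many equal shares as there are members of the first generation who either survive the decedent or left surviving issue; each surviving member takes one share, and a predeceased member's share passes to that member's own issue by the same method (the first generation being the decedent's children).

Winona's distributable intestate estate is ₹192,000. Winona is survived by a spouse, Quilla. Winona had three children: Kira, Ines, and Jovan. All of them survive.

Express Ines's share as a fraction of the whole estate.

The spouse counts as an additional share at the children's level, so there are 4 primary shares of ₹48,000. Quilla takes one such share (₹48,000).
The children's combined portion (₹144,000) is divided into 3 shares of ₹48,000: Kira, Ines, and Jovan each take ₹48,000.

Ines receives 1/4 of the estate.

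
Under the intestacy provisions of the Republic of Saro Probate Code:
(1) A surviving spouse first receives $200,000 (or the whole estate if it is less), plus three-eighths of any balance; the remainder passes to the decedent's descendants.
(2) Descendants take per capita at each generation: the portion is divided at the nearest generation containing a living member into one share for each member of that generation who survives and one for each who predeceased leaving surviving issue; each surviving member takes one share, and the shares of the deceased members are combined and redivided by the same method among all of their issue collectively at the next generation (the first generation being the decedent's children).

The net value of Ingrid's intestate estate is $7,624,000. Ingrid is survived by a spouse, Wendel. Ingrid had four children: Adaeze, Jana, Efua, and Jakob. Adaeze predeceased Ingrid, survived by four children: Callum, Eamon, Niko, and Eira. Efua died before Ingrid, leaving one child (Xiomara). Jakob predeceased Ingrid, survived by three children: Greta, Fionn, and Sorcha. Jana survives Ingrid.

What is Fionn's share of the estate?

Fionn receives $435,000.

Wendel first takes $200,000, leaving a balance of $7,424,000. Wendel then takes three-eighths of the balance ($2,784,000), for a total of $2,984,000. The remaining $4,640,000 passes to the descendants.
The descendants' portion ($4,640,000) is divided at the children's generation into 4 shares of $1,160,000. Jana takes $1,160,000. The 3 shares of the deceased (Adaeze, Efua, and Jakob) are combined into a pool of $3,480,000.
That pool ($3,480,000) is divided at the grandchildren's generation equally among Callum, Eamon, Niko, Eira, Xiomara, Greta, Fionn, and Sorcha: $435,000 each.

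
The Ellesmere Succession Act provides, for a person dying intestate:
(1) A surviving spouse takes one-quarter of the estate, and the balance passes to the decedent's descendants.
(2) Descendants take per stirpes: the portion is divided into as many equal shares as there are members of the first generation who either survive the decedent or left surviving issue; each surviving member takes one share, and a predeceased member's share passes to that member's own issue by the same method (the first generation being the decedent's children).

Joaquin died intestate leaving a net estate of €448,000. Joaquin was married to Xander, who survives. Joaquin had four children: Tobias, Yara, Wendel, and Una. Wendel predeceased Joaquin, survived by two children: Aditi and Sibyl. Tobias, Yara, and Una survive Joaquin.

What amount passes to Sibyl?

Xander takes one-quarter of €448,000 = €112,000. The remaining €336,000 passes to the descendants.
The descendants' portion (€336,000) is divided into 4 shares of €84,000: Tobias, Yara, and Una each take €84,000; Wendel's €84,000 share passes to Wendel's issue.
Wendel's share (€84,000) is divided into 2 shares of €42,000: Aditi and Sibyl each take €42,000.

Sibyl receives €42,000.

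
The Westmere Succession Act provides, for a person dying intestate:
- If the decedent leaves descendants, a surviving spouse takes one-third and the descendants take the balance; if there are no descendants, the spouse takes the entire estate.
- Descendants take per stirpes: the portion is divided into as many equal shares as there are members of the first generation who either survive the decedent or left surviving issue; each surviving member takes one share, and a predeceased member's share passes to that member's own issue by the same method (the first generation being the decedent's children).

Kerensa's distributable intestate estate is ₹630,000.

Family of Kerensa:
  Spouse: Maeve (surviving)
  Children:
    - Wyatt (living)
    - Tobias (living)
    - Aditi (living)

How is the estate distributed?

Maeve: ₹210,000; Wyatt: ₹140,000; Tobias: ₹140,000; Aditi: ₹140,000

Maeve takes one-third of ₹630,000 = ₹210,000. The remaining ₹420,000 passes to the descendants.
The descendants' portion (₹420,000) is divided into 3 shares of ₹140,000: Wyatt, Tobias, and Aditi each take ₹140,000.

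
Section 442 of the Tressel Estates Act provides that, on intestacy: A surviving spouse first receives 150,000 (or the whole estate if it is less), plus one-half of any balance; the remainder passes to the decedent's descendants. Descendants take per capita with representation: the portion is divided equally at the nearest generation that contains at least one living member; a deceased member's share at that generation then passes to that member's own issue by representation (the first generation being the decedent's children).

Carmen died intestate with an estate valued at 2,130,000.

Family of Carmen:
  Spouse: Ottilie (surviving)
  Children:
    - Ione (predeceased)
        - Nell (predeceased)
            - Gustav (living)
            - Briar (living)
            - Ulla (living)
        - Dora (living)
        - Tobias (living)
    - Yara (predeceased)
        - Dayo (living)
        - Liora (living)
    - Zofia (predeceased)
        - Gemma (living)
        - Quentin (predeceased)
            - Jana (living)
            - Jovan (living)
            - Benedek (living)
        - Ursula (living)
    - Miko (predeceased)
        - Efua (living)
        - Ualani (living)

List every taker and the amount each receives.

Ottilie first takes 150,000, leaving a balance of 1,980,000. Ottilie then takes one-half of the balance (990,000), for a total of 1,140,000. The remaining 990,000 passes to the descendants.
No child survives, so the initial division is made at the grandchildren's generation.
The descendants' portion (990,000) is divided into 10 shares of 99,000: Dora, Tobias, Dayo, Liora, Gemma, Ursula, Efua, and Ualani each take 99,000; Nell's 99,000 share passes to Nell's issue; Quentin's 99,000 share passes to Quentin's issue.
Nell's share (99,000) is divided into 3 shares of 33,000: Gustav, Briar, and Ulla each take 33,000.
Quentin's share (99,000) is divided into 3 shares of 33,000: Jana, Jovan, and Benedek each take 33,000.

Ottilie: 1,140,000; Gustav: 33,000; Briar: 33,000; Ulla: 33,000; Dora: 99,000; Tobias: 99,000; Dayo: 99,000; Liora: 99,000; Gemma: 99,000; Jana: 33,000; Jovan: 33,000; Benedek: 33,000; Ursula: 99,000; Efua: 99,000; Ualani: 99,000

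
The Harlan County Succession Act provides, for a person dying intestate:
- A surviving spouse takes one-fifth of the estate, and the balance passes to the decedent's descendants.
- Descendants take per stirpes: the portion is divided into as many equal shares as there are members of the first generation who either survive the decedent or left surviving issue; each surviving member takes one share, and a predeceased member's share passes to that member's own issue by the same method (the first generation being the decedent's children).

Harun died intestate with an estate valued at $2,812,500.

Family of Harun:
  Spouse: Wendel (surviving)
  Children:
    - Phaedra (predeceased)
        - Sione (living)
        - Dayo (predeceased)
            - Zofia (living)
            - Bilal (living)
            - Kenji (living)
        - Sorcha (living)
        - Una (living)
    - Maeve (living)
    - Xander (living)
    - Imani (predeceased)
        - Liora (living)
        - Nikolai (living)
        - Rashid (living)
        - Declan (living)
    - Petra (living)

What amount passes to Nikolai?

Wendel takes one-fifth of $2,812,500 = $562,500. The remaining $2,250,000 passes to the descendants.
The descendants' portion ($2,250,000) is divided into 5 shares of $450,000: Maeve, Xander, and Petra each take $450,000; Phaedra's $450,000 share passes to Phaedra's issue; Imani's $450,000 share passes to Imani's issue.
Phaedra's share ($450,000) is divided into 4 shares of $112,500: Sione, Sorcha, and Una each take $112,500; Dayo's $112,500 share passes to Dayo's issue.
Dayo's share ($112,500) is divided into 3 shares of $37,500: Zofia, Bilal, and Kenji each take $37,500.
Imani's share ($450,000) is divided into 4 shares of $112,500: Liora, Nikolai, Rashid, and Declan each take $112,500.

Nikolai receives $112,500.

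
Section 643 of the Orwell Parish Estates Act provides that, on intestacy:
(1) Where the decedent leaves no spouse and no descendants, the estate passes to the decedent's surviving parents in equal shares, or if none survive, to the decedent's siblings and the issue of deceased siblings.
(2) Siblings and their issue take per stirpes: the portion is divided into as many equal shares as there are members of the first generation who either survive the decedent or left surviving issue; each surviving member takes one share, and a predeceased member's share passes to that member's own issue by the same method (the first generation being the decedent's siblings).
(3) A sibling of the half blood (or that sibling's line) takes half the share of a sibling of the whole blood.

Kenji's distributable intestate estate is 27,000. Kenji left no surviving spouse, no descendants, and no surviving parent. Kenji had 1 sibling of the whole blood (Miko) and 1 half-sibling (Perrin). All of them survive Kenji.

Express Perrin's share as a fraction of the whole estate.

The entire 27,000 passes to the siblings and their issue.
Counting each half-blood sibling's line as half a unit, there are 3/2 units in 27,000, so one unit is 18,000. Whole-blood lines (Miko) take 18,000 each; half-blood lines (Perrin) take 9,000 each.

Perrin receives 1/3 of the estate.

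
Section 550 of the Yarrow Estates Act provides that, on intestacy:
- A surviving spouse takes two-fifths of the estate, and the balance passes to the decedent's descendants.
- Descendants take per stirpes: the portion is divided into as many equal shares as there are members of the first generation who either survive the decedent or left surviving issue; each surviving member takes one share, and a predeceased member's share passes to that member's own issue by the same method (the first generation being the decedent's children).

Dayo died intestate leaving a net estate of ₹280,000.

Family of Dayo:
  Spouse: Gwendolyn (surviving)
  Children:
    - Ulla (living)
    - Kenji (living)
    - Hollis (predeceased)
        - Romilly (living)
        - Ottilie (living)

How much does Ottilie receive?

Gwendolyn takes two-fifths of ₹280,000 = ₹112,000. The remaining ₹168,000 passes to the descendants.
The descendants' portion (₹168,000) is divided into 3 shares of ₹56,000: Ulla and Kenji each take ₹56,000; Hollis's ₹56,000 share passes to Hollis's issue.
Hollis's share (₹56,000) is divided into 2 shares of ₹28,000: Romilly and Ottilie each take ₹28,000.

Ottilie receives ₹28,000.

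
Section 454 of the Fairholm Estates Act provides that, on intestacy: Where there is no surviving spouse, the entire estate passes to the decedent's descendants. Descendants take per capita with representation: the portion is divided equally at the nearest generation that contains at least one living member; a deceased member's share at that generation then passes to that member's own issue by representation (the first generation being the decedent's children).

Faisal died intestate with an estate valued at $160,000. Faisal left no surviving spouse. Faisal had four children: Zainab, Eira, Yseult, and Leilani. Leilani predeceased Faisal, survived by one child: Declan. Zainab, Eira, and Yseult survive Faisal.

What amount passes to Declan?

Declan receives $40,000.

The entire $160,000 passes to the descendants.
That amount ($160,000) is divided into 4 shares of $40,000: Zainab, Eira, and Yseult each take $40,000; Leilani's $40,000 share passes to Leilani's issue.
Leilani's share ($40,000) passes entirely to Declan.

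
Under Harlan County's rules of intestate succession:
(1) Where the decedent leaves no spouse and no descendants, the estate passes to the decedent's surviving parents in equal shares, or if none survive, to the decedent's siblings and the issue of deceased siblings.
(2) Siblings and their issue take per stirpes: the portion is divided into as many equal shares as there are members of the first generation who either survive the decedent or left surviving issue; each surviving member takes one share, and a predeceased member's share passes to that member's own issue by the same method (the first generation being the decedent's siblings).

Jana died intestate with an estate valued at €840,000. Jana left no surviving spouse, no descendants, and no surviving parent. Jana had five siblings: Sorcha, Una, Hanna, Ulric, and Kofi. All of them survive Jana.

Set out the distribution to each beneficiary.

Sorcha: €168,000; Una: €168,000; Hanna: €168,000; Ulric: €168,000; Kofi: €168,000

The entire €840,000 passes to the siblings and their issue.
That amount (€840,000) is divided into 5 shares of €168,000: Sorcha, Una, Hanna, Ulric, and Kofi each take €168,000.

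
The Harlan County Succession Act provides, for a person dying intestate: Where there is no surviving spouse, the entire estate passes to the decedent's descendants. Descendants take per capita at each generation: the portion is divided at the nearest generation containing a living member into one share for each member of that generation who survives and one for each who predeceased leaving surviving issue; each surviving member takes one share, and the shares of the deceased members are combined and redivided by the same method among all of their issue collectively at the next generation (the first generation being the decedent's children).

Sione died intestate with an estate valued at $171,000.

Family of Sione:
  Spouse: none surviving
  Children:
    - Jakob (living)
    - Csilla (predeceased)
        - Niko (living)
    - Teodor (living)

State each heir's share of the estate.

Jakob: $57,000; Niko: $57,000; Teodor: $57,000

The entire $171,000 passes to the descendants.
That amount ($171,000) is divided at the children's generation into 3 shares of $57,000. Jakob and Teodor each take $57,000. The remaining share for the deceased Csilla ($57,000) is carried to the next generation.
That pool ($57,000) passes entirely to Niko, the sole taker at the grandchildren's generation.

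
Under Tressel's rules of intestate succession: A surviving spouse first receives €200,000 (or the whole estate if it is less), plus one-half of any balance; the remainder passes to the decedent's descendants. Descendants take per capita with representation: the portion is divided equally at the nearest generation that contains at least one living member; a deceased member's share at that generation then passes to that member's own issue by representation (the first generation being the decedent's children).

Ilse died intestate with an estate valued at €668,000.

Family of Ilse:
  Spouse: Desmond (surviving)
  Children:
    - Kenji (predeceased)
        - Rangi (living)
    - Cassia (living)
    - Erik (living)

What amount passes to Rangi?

Desmond first takes €200,000, leaving a balance of €468,000. Desmond then takes one-half of the balance (€234,000), for a total of €434,000. The remaining €234,000 passes to the descendants.
The descendants' portion (€234,000) is divided into 3 shares of €78,000: Cassia and Erik each take €78,000; Kenji's €78,000 share passes to Kenji's issue.
Kenji's share (€78,000) passes entirely to Rangi.

Rangi receives €78,000.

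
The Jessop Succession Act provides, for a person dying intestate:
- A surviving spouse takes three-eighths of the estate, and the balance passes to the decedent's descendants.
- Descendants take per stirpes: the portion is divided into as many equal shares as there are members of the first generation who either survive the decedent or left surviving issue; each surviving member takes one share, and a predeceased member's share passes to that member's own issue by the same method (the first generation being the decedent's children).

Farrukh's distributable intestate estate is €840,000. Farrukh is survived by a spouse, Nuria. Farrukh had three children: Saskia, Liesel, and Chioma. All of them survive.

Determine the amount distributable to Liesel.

Liesel receives €175,000.

Nuria takes three-eighths of €840,000 = €315,000. The remaining €525,000 passes to the descendants.
The descendants' portion (€525,000) is divided into 3 shares of €175,000: Saskia, Liesel, and Chioma each take €175,000.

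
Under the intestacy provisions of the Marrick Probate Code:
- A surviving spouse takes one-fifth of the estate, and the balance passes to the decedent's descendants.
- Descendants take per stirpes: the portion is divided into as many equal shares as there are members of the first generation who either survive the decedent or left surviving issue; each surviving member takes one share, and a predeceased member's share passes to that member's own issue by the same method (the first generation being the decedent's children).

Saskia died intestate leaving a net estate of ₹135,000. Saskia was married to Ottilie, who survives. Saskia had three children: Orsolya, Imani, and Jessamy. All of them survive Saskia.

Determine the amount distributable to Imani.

Imani receives ₹36,000.

Ottilie takes one-fifth of ₹135,000 = ₹27,000. The remaining ₹108,000 passes to the descendants.
The descendants' portion (₹108,000) is divided into 3 shares of ₹36,000: Orsolya, Imani, and Jessamy each take ₹36,000.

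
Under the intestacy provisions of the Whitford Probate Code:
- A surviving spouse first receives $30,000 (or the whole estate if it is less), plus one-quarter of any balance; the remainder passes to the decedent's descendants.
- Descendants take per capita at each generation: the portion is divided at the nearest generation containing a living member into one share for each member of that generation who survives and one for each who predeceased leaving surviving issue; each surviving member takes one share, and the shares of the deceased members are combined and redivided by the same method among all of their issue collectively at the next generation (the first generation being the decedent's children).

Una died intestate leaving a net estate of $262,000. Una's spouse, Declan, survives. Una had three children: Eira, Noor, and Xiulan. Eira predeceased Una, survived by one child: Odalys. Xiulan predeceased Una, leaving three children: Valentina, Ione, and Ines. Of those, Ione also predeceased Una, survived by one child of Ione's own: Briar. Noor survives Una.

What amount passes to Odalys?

Odalys receives $29,000.

Declan first takes $30,000, leaving a balance of $232,000. Declan then takes one-quarter of the balance ($58,000), for a total of $88,000. The remaining $174,000 passes to the descendants.
The descendants' portion ($174,000) is divided at the children's generation into 3 shares of $58,000. Noor takes $58,000. The 2 shares of the deceased (Eira and Xiulan) are combined into a pool of $116,000.
That pool ($116,000) is divided at the grandchildren's generation into 4 shares of $29,000. Odalys, Valentina, and Ines each take $29,000. The remaining share for the deceased Ione ($29,000) is carried to the next generation.
That pool ($29,000) passes entirely to Briar, the sole taker at the great-grandchildren's generation.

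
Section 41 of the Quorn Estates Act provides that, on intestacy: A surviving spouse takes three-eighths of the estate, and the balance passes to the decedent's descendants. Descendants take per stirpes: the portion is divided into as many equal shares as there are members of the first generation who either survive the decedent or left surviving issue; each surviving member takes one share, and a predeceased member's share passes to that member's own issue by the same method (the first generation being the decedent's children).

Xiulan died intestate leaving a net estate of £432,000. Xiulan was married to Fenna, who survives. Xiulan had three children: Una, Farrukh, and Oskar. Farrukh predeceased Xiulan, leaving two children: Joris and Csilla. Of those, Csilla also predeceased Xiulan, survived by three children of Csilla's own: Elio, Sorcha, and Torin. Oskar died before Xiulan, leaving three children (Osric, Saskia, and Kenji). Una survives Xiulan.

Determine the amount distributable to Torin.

Torin receives £15,000.

Fenna takes three-eighths of £432,000 = £162,000. The remaining £270,000 passes to the descendants.
The descendants' portion (£270,000) is divided into 3 shares of £90,000: Una takes £90,000; Farrukh's £90,000 share passes to Farrukh's issue; Oskar's £90,000 share passes to Oskar's issue.
Farrukh's share (£90,000) is divided into 2 shares of £45,000: Joris takes £45,000; Csilla's £45,000 share passes to Csilla's issue.
Csilla's share (£45,000) is divided into 3 shares of £15,000: Elio, Sorcha, and Torin each take £15,000.
Oskar's share (£90,000) is divided into 3 shares of £30,000: Osric, Saskia, and Kenji each take £30,000.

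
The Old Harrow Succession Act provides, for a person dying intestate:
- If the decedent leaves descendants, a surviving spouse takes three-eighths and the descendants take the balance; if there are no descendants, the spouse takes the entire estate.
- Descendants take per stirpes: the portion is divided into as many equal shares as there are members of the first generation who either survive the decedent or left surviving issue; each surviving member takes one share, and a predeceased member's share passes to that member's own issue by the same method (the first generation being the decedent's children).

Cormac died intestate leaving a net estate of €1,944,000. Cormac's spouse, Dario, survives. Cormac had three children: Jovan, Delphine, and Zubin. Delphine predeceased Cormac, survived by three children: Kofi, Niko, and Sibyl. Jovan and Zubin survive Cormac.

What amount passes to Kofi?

Kofi receives €135,000.

Dario takes three-eighths of €1,944,000 = €729,000. The remaining €1,215,000 passes to the descendants.
The descendants' portion (€1,215,000) is divided into 3 shares of €405,000: Jovan and Zubin each take €405,000; Delphine's €405,000 share passes to Delphine's issue.
Delphine's share (€405,000) is divided into 3 shares of €135,000: Kofi, Niko, and Sibyl each take €135,000.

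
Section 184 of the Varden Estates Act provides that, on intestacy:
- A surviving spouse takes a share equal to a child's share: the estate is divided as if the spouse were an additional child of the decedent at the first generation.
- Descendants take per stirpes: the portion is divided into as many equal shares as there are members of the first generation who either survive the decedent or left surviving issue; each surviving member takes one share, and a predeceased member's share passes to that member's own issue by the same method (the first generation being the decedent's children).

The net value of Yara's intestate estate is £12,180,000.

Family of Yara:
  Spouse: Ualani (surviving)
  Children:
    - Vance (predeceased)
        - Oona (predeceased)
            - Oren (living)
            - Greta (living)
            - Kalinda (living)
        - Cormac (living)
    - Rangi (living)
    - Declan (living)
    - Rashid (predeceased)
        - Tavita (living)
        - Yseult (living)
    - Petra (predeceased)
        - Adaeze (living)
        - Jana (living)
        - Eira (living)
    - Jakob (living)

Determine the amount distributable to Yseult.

Yseult receives £870,000.

The spouse counts as an additional share at the children's level, so there are 7 primary shares of £1,740,000. Ualani takes one such share (£1,740,000).
The children's combined portion (£10,440,000) is divided into 6 shares of £1,740,000: Rangi, Declan, and Jakob each take £1,740,000; Vance's £1,740,000 share passes to Vance's issue; Rashid's £1,740,000 share passes to Rashid's issue; Petra's £1,740,000 share passes to Petra's issue.
Vance's share (£1,740,000) is divided into 2 shares of £870,000: Cormac takes £870,000; Oona's £870,000 share passes to Oona's issue.
Oona's share (£870,000) is divided into 3 shares of £290,000: Oren, Greta, and Kalinda each take £290,000.
Rashid's share (£1,740,000) is divided into 2 shares of £870,000: Tavita and Yseult each take £870,000.
Petra's share (£1,740,000) is divided into 3 shares of £580,000: Adaeze, Jana, and Eira each take £580,000.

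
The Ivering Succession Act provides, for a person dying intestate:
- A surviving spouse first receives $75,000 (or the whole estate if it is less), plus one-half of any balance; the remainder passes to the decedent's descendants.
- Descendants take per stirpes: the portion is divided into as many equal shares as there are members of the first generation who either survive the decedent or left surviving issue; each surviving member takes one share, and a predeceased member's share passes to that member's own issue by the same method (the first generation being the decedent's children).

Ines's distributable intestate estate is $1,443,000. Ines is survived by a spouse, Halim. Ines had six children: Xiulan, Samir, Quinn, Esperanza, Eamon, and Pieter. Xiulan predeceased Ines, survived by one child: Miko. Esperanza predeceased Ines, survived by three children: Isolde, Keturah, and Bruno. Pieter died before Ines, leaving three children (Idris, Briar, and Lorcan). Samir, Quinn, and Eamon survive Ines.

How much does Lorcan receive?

Halim first takes $75,000, leaving a balance of $1,368,000. Halim then takes one-half of the balance ($684,000), for a total of $759,000. The remaining $684,000 passes to the descendants.
The descendants' portion ($684,000) is divided into 6 shares of $114,000: Samir, Quinn, and Eamon each take $114,000; Xiulan's $114,000 share passes to Xiulan's issue; Esperanza's $114,000 share passes to Esperanza's issue; Pieter's $114,000 share passes to Pieter's issue.
Xiulan's share ($114,000) passes entirely to Miko.
Esperanza's share ($114,000) is divided into 3 shares of $38,000: Isolde, Keturah, and Bruno each take $38,000.
Pieter's share ($114,000) is divided into 3 shares of $38,000: Idris, Briar, and Lorcan each take $38,000.

Lorcan receives $38,000.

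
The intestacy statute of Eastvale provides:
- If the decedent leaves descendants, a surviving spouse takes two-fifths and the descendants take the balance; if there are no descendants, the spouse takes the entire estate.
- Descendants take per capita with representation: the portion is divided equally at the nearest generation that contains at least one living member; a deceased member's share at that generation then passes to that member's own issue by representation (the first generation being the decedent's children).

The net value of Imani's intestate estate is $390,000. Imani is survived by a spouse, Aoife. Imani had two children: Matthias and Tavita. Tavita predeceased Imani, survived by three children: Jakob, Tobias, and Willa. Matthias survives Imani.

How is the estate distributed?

Aoife: $156,000; Matthias: $117,000; Jakob: $39,000; Tobias: $39,000; Willa: $39,000

Aoife takes two-fifths of $390,000 = $156,000. The remaining $234,000 passes to the descendants.
The descendants' portion ($234,000) is divided into 2 shares of $117,000: Matthias takes $117,000; Tavita's $117,000 share passes to Tavita's issue.
Tavita's share ($117,000) is divided into 3 shares of $39,000: Jakob, Tobias, and Willa each take $39,000.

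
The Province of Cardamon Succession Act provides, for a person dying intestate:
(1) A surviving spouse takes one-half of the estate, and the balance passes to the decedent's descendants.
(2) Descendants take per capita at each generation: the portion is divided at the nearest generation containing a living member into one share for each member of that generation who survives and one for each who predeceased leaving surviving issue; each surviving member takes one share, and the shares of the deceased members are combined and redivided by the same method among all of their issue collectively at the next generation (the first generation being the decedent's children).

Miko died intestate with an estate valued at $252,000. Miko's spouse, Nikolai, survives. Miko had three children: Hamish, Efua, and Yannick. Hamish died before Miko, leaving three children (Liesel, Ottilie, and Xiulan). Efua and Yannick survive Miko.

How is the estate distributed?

Nikolai takes one-half of $252,000 = $126,000. The remaining $126,000 passes to the descendants.
The descendants' portion ($126,000) is divided at the children's generation into 3 shares of $42,000. Efua and Yannick each take $42,000. The remaining share for the deceased Hamish ($42,000) is carried to the next generation.
That pool ($42,000) is divided at the grandchildren's generation equally among Liesel, Ottilie, and Xiulan: $14,000 each.

Nikolai: $126,000; Liesel: $14,000; Ottilie: $14,000; Xiulan: $14,000; Efua: $42,000; Yannick: $42,000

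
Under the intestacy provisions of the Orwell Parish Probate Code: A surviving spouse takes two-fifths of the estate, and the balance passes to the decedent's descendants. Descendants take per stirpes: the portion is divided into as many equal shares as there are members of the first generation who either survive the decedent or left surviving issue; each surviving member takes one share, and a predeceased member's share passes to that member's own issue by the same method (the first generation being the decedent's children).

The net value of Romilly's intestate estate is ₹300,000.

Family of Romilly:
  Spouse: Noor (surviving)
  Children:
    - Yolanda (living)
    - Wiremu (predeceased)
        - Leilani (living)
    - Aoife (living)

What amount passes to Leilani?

Noor takes two-fifths of ₹300,000 = ₹120,000. The remaining ₹180,000 passes to the descendants.
The descendants' portion (₹180,000) is divided into 3 shares of ₹60,000: Yolanda and Aoife each take ₹60,000; Wiremu's ₹60,000 share passes to Wiremu's issue.
Wiremu's share (₹60,000) passes entirely to Leilani.

Leilani receives ₹60,000.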